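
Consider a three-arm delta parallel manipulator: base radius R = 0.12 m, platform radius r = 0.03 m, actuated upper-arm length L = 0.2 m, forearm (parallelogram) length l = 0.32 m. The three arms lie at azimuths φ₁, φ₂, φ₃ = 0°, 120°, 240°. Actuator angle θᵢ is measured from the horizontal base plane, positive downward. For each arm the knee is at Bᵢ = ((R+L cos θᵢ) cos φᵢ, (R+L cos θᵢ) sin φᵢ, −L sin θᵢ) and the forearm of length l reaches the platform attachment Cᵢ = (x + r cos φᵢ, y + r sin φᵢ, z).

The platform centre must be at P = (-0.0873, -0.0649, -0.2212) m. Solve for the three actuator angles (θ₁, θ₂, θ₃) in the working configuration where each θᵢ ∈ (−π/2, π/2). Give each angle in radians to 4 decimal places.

rotate P by −φ1: (-0.0873, -0.0649, -0.2212)
  A=0.1773, B=-0.2212, C=(l²−L²−A²−y'²−z²)/(2L)=-0.0554
  γ=atan2(-0.2212,0.1773)=-0.8951;  ψ=arccos(-0.1956)=1.7676;  θ1=γ+ψ≈0.8725
arm 2 (φ=120.0°): x'=-0.0126, y'=0.1081
  e−x'=0.1026;  (l²−L²−(e−x')²−y'²−z²)/2L = -0.0218
  √(A²+B²)=0.2438;  θ2 = -1.1367+1.6604 ≈ 0.5237
arm 3 (φ=240.0°): x'=0.0999, y'=-0.0432
  A cos θ + B sin θ = C:  -0.0099·cos θ + -0.2212·sin θ = 0.0288
  γ=atan2(-0.2212,-0.0099)=-1.6153;  ψ=arccos(0.1300)=1.4405;  θ3=γ+ψ≈-0.1749

θ₁ = 0.8725, θ₂ = 0.5237, θ₃ = -0.1749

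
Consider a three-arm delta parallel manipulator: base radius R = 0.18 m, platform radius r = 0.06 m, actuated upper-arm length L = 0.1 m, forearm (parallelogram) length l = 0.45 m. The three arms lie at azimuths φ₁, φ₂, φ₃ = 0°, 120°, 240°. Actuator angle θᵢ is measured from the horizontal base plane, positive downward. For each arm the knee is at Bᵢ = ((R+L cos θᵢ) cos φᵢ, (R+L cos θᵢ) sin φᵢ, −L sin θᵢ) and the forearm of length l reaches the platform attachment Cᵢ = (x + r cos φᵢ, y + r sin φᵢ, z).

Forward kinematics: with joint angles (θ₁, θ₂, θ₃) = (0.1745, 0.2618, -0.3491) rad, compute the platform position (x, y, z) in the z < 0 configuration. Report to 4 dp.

φ1=0.0°: virtual centre (0.2185, 0.0000, -0.0174), radius l
φ2=120.0°: virtual centre (-0.1083, 0.1876, -0.0259), radius l
arm 3 at φ=240.0°: (R−r)+L cos θ3 = 0.2140;  O3 = (-0.1070, -0.1853, 0.0342)
subtract pairs → two planes through P
plane₁₂: -0.6536x+0.3751y+-0.0170z = -0.0005
det = 0.4864;  x = 0.0012+0.0666z,  y = 0.0008+0.1614z
into |P−O₁|² = l²: 1.0305z² + 0.0061z + -0.1550 = 0;  Δ = 0.6388;  z = -0.3908 or 0.3849 → z<0 root = -0.3908
x = -0.0248, y = -0.0622

(-0.0248, -0.0622, -0.3908)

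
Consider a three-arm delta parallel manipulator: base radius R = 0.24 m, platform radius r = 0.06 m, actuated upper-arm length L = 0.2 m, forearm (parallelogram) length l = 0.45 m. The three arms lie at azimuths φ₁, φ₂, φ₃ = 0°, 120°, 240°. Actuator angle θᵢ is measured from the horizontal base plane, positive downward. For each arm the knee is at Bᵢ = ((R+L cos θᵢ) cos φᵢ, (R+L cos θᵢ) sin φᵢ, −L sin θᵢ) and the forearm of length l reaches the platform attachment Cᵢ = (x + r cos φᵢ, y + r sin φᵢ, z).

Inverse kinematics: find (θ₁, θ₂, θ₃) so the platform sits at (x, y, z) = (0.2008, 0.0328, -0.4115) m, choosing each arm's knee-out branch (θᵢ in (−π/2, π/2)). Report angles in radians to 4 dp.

rotate P by −φ1: (0.2008, 0.0328, -0.4115)
  e−x'=-0.0208;  (l²−L²−(e−x')²−y'²−z²)/2L = -0.0209
  γ=atan2(-0.4115,-0.0208)=-1.6213;  ψ=arccos(-0.0506)=1.6214;  θ1=γ+ψ≈0.0001
arm 2 (φ=120.0°): x'=-0.0720, y'=-0.1903
  A=0.2520, B=-0.4115, C=(l²−L²−A²−y'²−z²)/(2L)=-0.2664
  γ=atan2(-0.4115,0.2520)=-1.0213;  ψ=arccos(-0.5520)=2.1556;  θ2=γ+ψ≈1.1343
arm 3 (φ=240.0°): x'=-0.1288, y'=0.1575
  e−x'=0.3088;  (l²−L²−(e−x')²−y'²−z²)/2L = -0.3175
  γ=atan2(-0.4115,0.3088)=-0.9270;  ψ=arccos(-0.6171)=2.2359;  θ3=γ+ψ≈1.3089

θ₁ = 0.0001, θ₂ = 1.1343, θ₃ = 1.3089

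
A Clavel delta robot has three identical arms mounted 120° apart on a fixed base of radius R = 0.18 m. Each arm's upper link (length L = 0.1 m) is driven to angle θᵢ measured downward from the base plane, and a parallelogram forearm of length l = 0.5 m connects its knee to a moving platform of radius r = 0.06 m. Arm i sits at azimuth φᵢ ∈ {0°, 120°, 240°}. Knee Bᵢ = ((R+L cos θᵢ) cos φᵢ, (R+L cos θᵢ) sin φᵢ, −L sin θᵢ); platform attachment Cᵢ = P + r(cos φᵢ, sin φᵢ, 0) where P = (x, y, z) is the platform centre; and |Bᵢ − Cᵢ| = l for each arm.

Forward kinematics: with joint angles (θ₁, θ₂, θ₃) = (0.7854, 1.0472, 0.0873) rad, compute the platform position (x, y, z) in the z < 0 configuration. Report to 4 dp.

arm 1 at φ=0.0°: ρ1 = 0.1907;  O1 = (0.1907, 0.0000, -0.0707)
φ2=120.0°: virtual centre (-0.0850, 0.1472, -0.0866), radius l
arm 3 at φ=240.0°: ρ3 = 0.2196;  O3 = (-0.1098, -0.1902, -0.0087)
eliminate P² terms by subtracting sphere 1 from 2 and 3
plane₁₂: -0.5514x+0.2944y+-0.0318z = -0.0050
det = 0.3867;  x = -0.0004+0.0631z,  y = -0.0176+0.2262z
sphere 1 gives Az²+Bz+C=0 with A=1.0551, B=0.1093, C=-0.2082;  B²−4AC=0.8905;  roots -0.4990, 0.3954;  negative root z = -0.4990
x = -0.0319, y = -0.1305

(-0.0319, -0.1305, -0.4990)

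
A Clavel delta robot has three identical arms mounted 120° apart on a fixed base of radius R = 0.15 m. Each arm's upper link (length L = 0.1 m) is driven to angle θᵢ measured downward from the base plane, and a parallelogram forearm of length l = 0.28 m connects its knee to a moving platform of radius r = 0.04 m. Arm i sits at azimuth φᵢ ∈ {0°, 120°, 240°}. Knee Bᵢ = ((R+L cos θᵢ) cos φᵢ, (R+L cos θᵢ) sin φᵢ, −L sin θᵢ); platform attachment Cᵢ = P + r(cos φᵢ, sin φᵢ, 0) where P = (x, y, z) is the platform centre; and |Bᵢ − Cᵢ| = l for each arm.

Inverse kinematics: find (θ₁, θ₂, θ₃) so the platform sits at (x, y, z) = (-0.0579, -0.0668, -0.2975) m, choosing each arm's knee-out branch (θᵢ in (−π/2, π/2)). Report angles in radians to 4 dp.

rotate P by −φ1: (-0.0579, -0.0668, -0.2975)
  A=0.1679, B=-0.2975, C=(l²−L²−A²−y'²−z²)/(2L)=-0.2638
  √(A²+B²)=0.3416;  θ1 = -1.0570+2.4531 ≈ 1.3961
rotate P by −φ2: (-0.0289, 0.0835, -0.2975)
  A=0.1389, B=-0.2975, C=(l²−L²−A²−y'²−z²)/(2L)=-0.2319
  √(A²+B²)=0.3283;  θ2 = -1.1340+2.3550 ≈ 1.2211
rotate P by −φ3: (0.0868, -0.0167, -0.2975)
  A cos θ + B sin θ = C:  0.0232·cos θ + -0.2975·sin θ = -0.1046
  θ3 = atan2(B,A) + arccos(C/0.2984) = 0.4360

θ₁ = 1.3961, θ₂ = 1.2211, θ₃ = 0.4360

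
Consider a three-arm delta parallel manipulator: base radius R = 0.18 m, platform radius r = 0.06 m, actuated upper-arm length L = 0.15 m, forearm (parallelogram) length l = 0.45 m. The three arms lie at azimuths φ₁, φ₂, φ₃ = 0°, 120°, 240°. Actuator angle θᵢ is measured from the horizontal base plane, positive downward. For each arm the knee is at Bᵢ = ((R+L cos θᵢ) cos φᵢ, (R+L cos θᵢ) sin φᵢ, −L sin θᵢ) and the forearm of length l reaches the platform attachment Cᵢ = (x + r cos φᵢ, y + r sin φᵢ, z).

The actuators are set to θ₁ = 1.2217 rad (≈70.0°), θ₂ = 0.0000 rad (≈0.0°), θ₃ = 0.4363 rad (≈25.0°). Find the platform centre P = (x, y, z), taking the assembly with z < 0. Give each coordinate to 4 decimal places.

S1 = (0.1713·cos0.0°, 0.1713·sin0.0°, -0.1410) = (0.1713, 0.0000, -0.1410)
φ2=120.0°: virtual centre (-0.1350, 0.2338, 0.0000), radius l
arm 3 at φ=240.0°: (R−r)+L cos θ3 = 0.2559;  S3 = (-0.1280, -0.2217, -0.0634)
|S₂|²−|S₁|² = 0.0237;  |S₃|²−|S₁|² = 0.0203
[-0.6126 0.4677 0.2819]·P = 0.0237;  [-0.5986 -0.4433 0.1551]·P = 0.0203
det = 0.5515;  x = -0.0363+0.3581z,  y = 0.0031+-0.1336z
sphere 1 gives Az²+Bz+C=0 with A=1.1461, B=0.1324, C=-0.1395;  B²−4AC=0.6572;  roots -0.4114, 0.2959;  negative root z = -0.4114
x = -0.1836, y = 0.0581

(-0.1836, 0.0581, -0.4114)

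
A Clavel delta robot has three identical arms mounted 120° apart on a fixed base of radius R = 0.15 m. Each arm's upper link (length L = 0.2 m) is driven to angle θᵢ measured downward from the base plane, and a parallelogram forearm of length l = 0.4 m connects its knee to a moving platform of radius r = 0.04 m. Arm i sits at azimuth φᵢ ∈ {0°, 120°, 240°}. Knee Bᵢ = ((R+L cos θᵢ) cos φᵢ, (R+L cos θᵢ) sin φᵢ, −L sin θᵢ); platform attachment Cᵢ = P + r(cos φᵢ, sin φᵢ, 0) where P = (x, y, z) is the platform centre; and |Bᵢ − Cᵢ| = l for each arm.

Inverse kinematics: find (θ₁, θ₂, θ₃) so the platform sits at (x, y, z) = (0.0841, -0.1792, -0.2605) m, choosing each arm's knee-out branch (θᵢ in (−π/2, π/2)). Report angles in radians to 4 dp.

φ1=0.0° → target in arm frame (0.0841, -0.1792)
  A cos θ + B sin θ = C:  0.0259·cos θ + -0.2605·sin θ = 0.0484
  γ=atan2(-0.2605,0.0259)=-1.4717;  ψ=arccos(0.1848)=1.3849;  θ1=γ+ψ≈-0.0868
arm 2 (φ=120.0°): x'=-0.1972, y'=0.0168
  e−x'=0.3072;  (l²−L²−(e−x')²−y'²−z²)/2L = -0.1063
  θ2 = atan2(B,A) + arccos(C/0.4028) = 1.1347
φ3=240.0° → target in arm frame (0.1131, 0.1624)
  A=-0.0031, B=-0.2605, C=(l²−L²−A²−y'²−z²)/(2L)=0.0644
  θ3 = atan2(B,A) + arccos(C/0.2605) = -0.2617

θ₁ = -0.0868, θ₂ = 1.1347, θ₃ = -0.2617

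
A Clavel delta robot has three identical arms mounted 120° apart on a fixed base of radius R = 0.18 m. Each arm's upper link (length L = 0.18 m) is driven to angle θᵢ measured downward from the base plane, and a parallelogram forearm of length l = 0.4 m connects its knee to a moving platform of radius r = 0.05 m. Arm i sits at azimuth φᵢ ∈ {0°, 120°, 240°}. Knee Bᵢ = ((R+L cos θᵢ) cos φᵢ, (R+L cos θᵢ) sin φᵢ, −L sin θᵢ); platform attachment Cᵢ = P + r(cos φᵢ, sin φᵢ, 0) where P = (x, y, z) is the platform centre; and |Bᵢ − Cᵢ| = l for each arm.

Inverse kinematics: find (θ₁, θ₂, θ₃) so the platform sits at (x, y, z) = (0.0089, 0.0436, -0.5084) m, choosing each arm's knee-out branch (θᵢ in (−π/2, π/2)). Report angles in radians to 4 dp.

θ₁ = 1.1343, θ₂ = 1.0471, θ₃ = 1.3088

φ1=0.0° → target in arm frame (0.0089, 0.0436)
  e−x'=0.1211;  (l²−L²−(e−x')²−y'²−z²)/2L = -0.4095
  √(A²+B²)=0.5226;  θ1 = -1.3370+2.4713 ≈ 1.1343
arm 2 (φ=120.0°): x'=0.0333, y'=-0.0295
  A=0.0967, B=-0.5084, C=(l²−L²−A²−y'²−z²)/(2L)=-0.3919
  θ2 = atan2(B,A) + arccos(C/0.5175) = 1.0471
φ3=240.0° → target in arm frame (-0.0422, -0.0141)
  A=0.1722, B=-0.5084, C=(l²−L²−A²−y'²−z²)/(2L)=-0.4465
  θ3 = atan2(B,A) + arccos(C/0.5368) = 1.3088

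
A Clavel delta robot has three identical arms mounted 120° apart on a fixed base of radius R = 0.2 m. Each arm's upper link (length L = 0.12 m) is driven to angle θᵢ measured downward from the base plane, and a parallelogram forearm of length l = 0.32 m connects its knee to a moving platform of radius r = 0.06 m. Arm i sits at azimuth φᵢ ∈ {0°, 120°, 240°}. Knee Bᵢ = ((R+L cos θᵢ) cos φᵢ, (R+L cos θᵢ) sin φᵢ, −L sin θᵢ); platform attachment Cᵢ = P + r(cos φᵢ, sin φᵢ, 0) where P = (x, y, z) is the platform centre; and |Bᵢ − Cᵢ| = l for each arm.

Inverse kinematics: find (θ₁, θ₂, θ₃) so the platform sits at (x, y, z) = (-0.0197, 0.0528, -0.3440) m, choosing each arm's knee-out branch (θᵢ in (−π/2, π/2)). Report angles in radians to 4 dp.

φ1=0.0° → target in arm frame (-0.0197, 0.0528)
  A=0.1597, B=-0.3440, C=(l²−L²−A²−y'²−z²)/(2L)=-0.2443
  θ1 = atan2(B,A) + arccos(C/0.3793) = 1.1345
φ2=120.0° → target in arm frame (0.0556, -0.0093)
  e−x'=0.0844;  (l²−L²−(e−x')²−y'²−z²)/2L = -0.1565
  √(A²+B²)=0.3542;  θ2 = -1.3301+2.0283 ≈ 0.6982
φ3=240.0° → target in arm frame (-0.0359, -0.0435)
  A cos θ + B sin θ = C:  0.1759·cos θ + -0.3440·sin θ = -0.2632
  γ=atan2(-0.3440,0.1759)=-1.0982;  ψ=arccos(-0.6811)=2.3201;  θ3=γ+ψ≈1.2219

θ₁ = 1.1345, θ₂ = 0.6982, θ₃ = 1.2219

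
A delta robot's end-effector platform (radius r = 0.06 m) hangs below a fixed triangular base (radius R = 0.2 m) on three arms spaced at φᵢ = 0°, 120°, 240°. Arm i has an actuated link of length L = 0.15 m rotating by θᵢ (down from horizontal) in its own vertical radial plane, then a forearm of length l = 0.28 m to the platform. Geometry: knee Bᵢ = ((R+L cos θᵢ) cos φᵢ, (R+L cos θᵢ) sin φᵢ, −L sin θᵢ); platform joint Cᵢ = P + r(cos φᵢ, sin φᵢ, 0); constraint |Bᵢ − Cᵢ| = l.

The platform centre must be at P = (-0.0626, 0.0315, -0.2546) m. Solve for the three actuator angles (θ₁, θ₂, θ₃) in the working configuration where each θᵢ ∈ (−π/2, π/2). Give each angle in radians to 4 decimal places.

θ₁ = 1.2214, θ₂ = 0.5235, θ₃ = 0.8729

φ1=0.0° → target in arm frame (-0.0626, 0.0315)
  A=0.2026, B=-0.2546, C=(l²−L²−A²−y'²−z²)/(2L)=-0.1699
  √(A²+B²)=0.3254;  θ1 = -0.8986+2.1201 ≈ 1.2214
φ2=120.0° → target in arm frame (0.0586, 0.0385)
  A=0.0814, B=-0.2546, C=(l²−L²−A²−y'²−z²)/(2L)=-0.0568
  θ2 = atan2(B,A) + arccos(C/0.2673) = 0.5235
φ3=240.0° → target in arm frame (0.0040, -0.0700)
  e−x'=0.1360;  (l²−L²−(e−x')²−y'²−z²)/2L = -0.1077
  γ=atan2(-0.2546,0.1360)=-1.0802;  ψ=arccos(-0.3731)=1.9531;  θ3=γ+ψ≈0.8729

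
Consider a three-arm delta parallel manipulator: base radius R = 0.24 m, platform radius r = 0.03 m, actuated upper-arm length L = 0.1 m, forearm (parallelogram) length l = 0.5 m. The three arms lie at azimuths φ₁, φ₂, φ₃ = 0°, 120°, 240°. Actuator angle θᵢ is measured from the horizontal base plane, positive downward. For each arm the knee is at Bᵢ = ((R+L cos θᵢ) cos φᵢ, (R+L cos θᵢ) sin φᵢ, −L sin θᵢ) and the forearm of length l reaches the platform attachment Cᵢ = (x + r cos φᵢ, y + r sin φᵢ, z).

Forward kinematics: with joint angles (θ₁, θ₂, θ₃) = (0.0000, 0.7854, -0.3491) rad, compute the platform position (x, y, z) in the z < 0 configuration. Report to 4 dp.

(0.0262, -0.0933, -0.4010)

S1 = (0.3100·cos0.0°, 0.3100·sin0.0°, 0.0000) = (0.3100, 0.0000, 0.0000)
S2 = (0.2807·cos120.0°, 0.2807·sin120.0°, -0.0707) = (-0.1404, 0.2431, -0.0707)
S3 = (0.3040·cos240.0°, 0.3040·sin240.0°, 0.0342) = (-0.1520, -0.2632, 0.0342)
|S₂|²−|S₁|² = -0.0123;  |S₃|²−|S₁|² = -0.0025
plane₁₂: -0.9007x+0.4862y+-0.1414z = -0.0123
det = 0.9235;  x = 0.0083+-0.0446z,  y = -0.0098+0.2082z
sphere 1 gives Az²+Bz+C=0 with A=1.0453, B=0.0228, C=-0.1589;  B²−4AC=0.6650;  roots -0.4010, 0.3791;  negative root z = -0.4010
x = 0.0262, y = -0.0933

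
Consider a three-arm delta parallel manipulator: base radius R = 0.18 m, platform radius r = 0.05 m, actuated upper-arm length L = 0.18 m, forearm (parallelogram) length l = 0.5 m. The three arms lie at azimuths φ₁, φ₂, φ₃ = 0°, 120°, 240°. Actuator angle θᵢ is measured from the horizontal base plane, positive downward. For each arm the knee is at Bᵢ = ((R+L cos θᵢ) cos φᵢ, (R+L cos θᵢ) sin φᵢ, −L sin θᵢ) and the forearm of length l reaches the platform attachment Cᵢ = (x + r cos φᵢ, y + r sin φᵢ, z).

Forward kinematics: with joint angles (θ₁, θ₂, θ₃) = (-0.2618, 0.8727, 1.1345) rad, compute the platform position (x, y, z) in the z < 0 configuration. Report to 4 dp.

arm 1 at φ=0.0°: ρ1 = 0.3039;  O1 = (0.3039, 0.0000, 0.0466)
O2 = (0.2457·cos120.0°, 0.2457·sin120.0°, -0.1379) = (-0.1228, 0.2128, -0.1379)
φ3=240.0°: virtual centre (-0.1030, -0.1785, -0.1631), radius l
eliminate P² terms by subtracting sphere 1 from 2 and 3
[-0.8534 0.4256 -0.3690]·P = -0.0151;  [-0.8138 -0.3569 -0.4195]·P = -0.0254
det = 0.6509;  x = 0.0249+-0.4765z,  y = 0.0144+-0.0887z
quadratic in z: (1.2349)z²+(0.1701)z+(-0.1698)=0, √Δ=0.9315 → z ∈ {-0.4460, 0.3083}; z = -0.4460 (taking z<0)
x = 0.2375, y = 0.0540

(0.2375, 0.0540, -0.4460)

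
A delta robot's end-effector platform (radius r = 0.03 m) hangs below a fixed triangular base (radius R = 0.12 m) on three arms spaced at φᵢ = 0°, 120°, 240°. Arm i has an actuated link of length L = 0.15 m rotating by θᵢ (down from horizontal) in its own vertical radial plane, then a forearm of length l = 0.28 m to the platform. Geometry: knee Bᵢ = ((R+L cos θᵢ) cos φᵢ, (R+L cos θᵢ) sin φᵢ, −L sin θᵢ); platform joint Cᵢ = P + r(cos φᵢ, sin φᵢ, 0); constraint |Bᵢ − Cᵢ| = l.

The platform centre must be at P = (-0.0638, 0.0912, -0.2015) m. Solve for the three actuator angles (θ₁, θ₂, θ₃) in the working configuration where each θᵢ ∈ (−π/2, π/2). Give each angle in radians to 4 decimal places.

arm 1 (φ=0.0°): x'=-0.0638, y'=0.0912
  A cos θ + B sin θ = C:  0.1538·cos θ + -0.2015·sin θ = -0.0556
  γ=atan2(-0.2015,0.1538)=-0.9189;  ψ=arccos(-0.2193)=1.7919;  θ1=γ+ψ≈0.8730
rotate P by −φ2: (0.1109, 0.0097, -0.2015)
  e−x'=-0.0209;  (l²−L²−(e−x')²−y'²−z²)/2L = 0.0492
  θ2 = atan2(B,A) + arccos(C/0.2026) = -0.3487
φ3=240.0° → target in arm frame (-0.0471, -0.1009)
  e−x'=0.1371;  (l²−L²−(e−x')²−y'²−z²)/2L = -0.0455
  γ=atan2(-0.2015,0.1371)=-0.9734;  ψ=arccos(-0.1869)=1.7588;  θ3=γ+ψ≈0.7854

θ₁ = 0.8730, θ₂ = -0.3487, θ₃ = 0.7854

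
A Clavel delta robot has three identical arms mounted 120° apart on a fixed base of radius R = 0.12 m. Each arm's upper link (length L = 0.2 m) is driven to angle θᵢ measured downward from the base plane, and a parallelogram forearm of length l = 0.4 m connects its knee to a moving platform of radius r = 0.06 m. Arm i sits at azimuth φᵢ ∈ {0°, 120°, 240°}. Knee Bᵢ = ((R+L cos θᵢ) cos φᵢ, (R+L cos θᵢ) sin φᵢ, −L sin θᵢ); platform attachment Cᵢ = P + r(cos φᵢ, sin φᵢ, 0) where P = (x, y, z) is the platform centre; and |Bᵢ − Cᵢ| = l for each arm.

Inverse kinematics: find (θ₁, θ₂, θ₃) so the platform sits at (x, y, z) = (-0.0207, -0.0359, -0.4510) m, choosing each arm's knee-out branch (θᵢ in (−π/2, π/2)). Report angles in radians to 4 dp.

φ1=0.0° → target in arm frame (-0.0207, -0.0359)
  e−x'=0.0807;  (l²−L²−(e−x')²−y'²−z²)/2L = -0.2280
  θ1 = atan2(B,A) + arccos(C/0.4582) = 0.6980
φ2=120.0° → target in arm frame (-0.0207, 0.0359)
  e−x'=0.0807;  (l²−L²−(e−x')²−y'²−z²)/2L = -0.2280
  θ2 = atan2(B,A) + arccos(C/0.4582) = 0.6981
arm 3 (φ=240.0°): x'=0.0414, y'=0.0000
  e−x'=0.0186;  (l²−L²−(e−x')²−y'²−z²)/2L = -0.2094
  θ3 = atan2(B,A) + arccos(C/0.4514) = 0.5234

θ₁ = 0.6980, θ₂ = 0.6981, θ₃ = 0.5234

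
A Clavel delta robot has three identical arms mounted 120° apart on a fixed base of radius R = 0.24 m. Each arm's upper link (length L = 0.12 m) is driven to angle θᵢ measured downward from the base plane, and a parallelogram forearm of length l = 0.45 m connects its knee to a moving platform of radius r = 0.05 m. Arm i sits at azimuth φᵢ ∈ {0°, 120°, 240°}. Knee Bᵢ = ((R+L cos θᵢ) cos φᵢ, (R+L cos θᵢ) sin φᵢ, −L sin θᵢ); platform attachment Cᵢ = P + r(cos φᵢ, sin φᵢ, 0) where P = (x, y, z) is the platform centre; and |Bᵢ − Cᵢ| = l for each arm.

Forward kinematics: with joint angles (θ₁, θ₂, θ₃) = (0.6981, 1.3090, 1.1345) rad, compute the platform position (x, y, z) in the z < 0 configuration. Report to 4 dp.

arm 1 at φ=0.0°: e+L cos θ1 = 0.2819;  centre 1 = (0.2819, 0.0000, -0.0771)
φ2=120.0°: virtual centre (-0.1105, 0.1914, -0.1159), radius l
arm 3 at φ=240.0°: e+L cos θ3 = 0.2407;  centre 3 = (-0.1204, -0.2085, -0.1088)
eliminate P² terms by subtracting sphere 1 from 2 and 3
linear system: -0.7849x+0.3829y = -0.0231−-0.0776z; -0.8046x+-0.4169y = -0.0157−-0.0633z
Cramer: x(z) = 0.0246-0.0890z;  y(z) = -0.0099+0.0201z
sphere 1 gives Az²+Bz+C=0 with A=1.0083, B=0.1997, C=-0.1302;  B²−4AC=0.5652;  roots -0.4718, 0.2738;  negative root z = -0.4718
x = 0.0666, y = -0.0194

(0.0666, -0.0194, -0.4718)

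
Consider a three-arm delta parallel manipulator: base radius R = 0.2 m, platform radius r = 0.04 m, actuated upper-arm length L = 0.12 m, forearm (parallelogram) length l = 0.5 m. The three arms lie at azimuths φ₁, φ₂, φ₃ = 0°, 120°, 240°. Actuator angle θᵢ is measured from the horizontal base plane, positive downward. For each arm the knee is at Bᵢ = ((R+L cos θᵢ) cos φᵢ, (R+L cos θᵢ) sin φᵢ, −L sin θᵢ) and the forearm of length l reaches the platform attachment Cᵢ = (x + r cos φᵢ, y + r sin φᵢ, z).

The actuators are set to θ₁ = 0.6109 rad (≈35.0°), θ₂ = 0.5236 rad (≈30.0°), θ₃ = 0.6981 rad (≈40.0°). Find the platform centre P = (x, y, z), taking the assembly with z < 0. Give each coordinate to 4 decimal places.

(0.0001, 0.0233, -0.4964)

φ1=0.0°: virtual centre (0.2583, 0.0000, -0.0688), radius l
centre 2 = (0.2639·cos120.0°, 0.2639·sin120.0°, -0.0600) = (-0.1320, 0.2286, -0.0600)
arm 3 at φ=240.0°: e+L cos θ3 = 0.2519;  centre 3 = (-0.1260, -0.2182, -0.0771)
subtract pairs → two planes through P
plane₁₂: -0.7805x+0.4571y+0.0177z = 0.0018
det = 0.6919;  x = 0.0002+0.0002z,  y = 0.0043+-0.0383z
into |P−centre ₁|² = l²: 1.0015z² + 0.1372z + -0.1786 = 0;  Δ = 0.7344;  z = -0.4964 or 0.3593 → z<0 root = -0.4964
x = 0.0001, y = 0.0233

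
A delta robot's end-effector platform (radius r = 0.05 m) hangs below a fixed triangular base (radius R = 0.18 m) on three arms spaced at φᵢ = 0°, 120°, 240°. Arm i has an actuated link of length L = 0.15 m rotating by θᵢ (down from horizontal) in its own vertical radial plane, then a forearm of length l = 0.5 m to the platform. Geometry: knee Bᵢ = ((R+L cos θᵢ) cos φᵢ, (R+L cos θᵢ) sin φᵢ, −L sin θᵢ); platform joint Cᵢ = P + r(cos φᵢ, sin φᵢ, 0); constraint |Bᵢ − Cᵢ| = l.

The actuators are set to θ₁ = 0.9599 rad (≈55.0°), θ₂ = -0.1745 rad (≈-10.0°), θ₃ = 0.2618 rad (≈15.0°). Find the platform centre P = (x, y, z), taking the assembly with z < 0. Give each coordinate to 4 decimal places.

arm 1 at φ=0.0°: (R−r)+L cos θ1 = 0.2160;  centre 1 = (0.2160, 0.0000, -0.1229)
arm 2 at φ=120.0°: (R−r)+L cos θ2 = 0.2777;  centre 2 = (-0.1389, 0.2405, 0.0260)
arm 3 at φ=240.0°: (R−r)+L cos θ3 = 0.2749;  centre 3 = (-0.1374, -0.2381, -0.0388)
|centre ₂|²−|centre ₁|² = 0.0160;  |centre ₃|²−|centre ₁|² = 0.0153
linear system: -0.7098x+0.4810y = 0.0160−0.2978z; -0.7070x+-0.4761y = 0.0153−0.1681z
det = 0.6780;  x = -0.0221+0.3284z,  y = 0.0007+-0.1346z
quadratic in z: (1.1260)z²+(0.0891)z+(-0.1782)=0, √Δ=0.9002 → z ∈ {-0.4394, 0.3602}; z = -0.4394 (taking z<0)
x = -0.1664, y = 0.0598

(-0.1664, 0.0598, -0.4394)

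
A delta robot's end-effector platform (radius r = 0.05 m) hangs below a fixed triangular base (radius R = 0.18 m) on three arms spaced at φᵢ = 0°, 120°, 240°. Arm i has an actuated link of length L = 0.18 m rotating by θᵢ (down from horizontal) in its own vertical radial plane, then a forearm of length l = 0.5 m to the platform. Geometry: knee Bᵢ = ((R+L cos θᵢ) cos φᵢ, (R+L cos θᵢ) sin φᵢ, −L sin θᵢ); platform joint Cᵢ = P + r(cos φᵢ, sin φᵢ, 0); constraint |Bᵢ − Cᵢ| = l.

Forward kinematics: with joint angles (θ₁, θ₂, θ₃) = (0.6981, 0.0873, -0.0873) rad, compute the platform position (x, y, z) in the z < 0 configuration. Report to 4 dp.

arm 1 at φ=0.0°: ρ1 = 0.2679;  centre 1 = (0.2679, 0.0000, -0.1157)
centre 2 = (0.3093·cos120.0°, 0.3093·sin120.0°, -0.0157) = (-0.1547, 0.2679, -0.0157)
centre 3 = (0.3093·cos240.0°, 0.3093·sin240.0°, 0.0157) = (-0.1547, -0.2679, 0.0157)
subtract pairs → two planes through P
[-0.8451 0.5357 0.2000]·P = 0.0108;  [-0.8451 -0.5357 0.2628]·P = 0.0108
Cramer: x(z) = -0.0127+0.2738z;  y(z) = 0.0000+0.0586z
into |P−centre ₁|² = l²: 1.0784z² + 0.0777z + -0.1579 = 0;  Δ = 0.6870;  z = -0.4203 or 0.3483 → z<0 root = -0.4203
x = -0.1278, y = -0.0246

(-0.1278, -0.0246, -0.4203)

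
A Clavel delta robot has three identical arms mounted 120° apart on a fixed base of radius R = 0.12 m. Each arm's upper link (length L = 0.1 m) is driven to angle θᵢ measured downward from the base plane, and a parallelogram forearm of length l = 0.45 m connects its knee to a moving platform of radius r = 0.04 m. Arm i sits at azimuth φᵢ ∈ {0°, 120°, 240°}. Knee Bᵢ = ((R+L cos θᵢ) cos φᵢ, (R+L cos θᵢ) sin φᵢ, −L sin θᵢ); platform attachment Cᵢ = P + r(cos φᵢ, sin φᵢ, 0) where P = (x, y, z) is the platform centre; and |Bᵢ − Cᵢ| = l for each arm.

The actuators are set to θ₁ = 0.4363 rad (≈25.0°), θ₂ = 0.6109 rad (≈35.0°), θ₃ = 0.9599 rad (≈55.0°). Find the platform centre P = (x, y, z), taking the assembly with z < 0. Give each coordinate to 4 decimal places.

φ1=0.0°: virtual centre (0.1706, 0.0000, -0.0423), radius l
centre 2 = (0.1619·cos120.0°, 0.1619·sin120.0°, -0.0574) = (-0.0810, 0.1402, -0.0574)
centre 3 = (0.1374·cos240.0°, 0.1374·sin240.0°, -0.0819) = (-0.0687, -0.1190, -0.0819)
|centre ₂|²−|centre ₁|² = -0.0014;  |centre ₃|²−|centre ₁|² = -0.0053
plane₁₂: -0.5032x+0.2804y+-0.0302z = -0.0014
Cramer: x(z) = 0.0072-0.1159z;  y(z) = 0.0079-0.1002z
quadratic in z: (1.0235)z²+(0.1208)z+(-0.1739)=0, √Δ=0.8525 → z ∈ {-0.4755, 0.3574}; z = -0.4755 (taking z<0)
x = 0.0623, y = 0.0556

(0.0623, 0.0556, -0.4755)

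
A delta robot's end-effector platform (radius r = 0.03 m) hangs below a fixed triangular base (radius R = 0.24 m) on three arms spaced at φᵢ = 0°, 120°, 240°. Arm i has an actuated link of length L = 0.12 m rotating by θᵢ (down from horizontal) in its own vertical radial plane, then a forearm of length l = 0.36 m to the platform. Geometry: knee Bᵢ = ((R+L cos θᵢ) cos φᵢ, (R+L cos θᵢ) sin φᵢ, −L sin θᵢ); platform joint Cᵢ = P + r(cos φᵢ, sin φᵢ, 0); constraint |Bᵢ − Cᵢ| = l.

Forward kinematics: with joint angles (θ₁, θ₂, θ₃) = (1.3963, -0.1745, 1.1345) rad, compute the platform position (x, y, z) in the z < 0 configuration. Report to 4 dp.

S1 = (0.2308·cos0.0°, 0.2308·sin0.0°, -0.1182) = (0.2308, 0.0000, -0.1182)
arm 2 at φ=120.0°: e+L cos θ2 = 0.3282;  S2 = (-0.1641, 0.2842, 0.0208)
S3 = (0.2607·cos240.0°, 0.2607·sin240.0°, -0.1088) = (-0.1304, -0.2258, -0.1088)
eliminate P² terms by subtracting sphere 1 from 2 and 3
linear system: -0.7898x+0.5684y = 0.0409−0.2780z; -0.7224x+-0.4516y = 0.0125−0.0188z
det = 0.7673;  x = -0.0334+0.1776z,  y = 0.0256+-0.2424z
into |P−S₁|² = l²: 1.0903z² + 0.1301z + -0.0452 = 0;  Δ = 0.2140;  z = -0.2718 or 0.1525 → z<0 root = -0.2718
x = -0.0816, y = 0.0915

(-0.0816, 0.0915, -0.2718)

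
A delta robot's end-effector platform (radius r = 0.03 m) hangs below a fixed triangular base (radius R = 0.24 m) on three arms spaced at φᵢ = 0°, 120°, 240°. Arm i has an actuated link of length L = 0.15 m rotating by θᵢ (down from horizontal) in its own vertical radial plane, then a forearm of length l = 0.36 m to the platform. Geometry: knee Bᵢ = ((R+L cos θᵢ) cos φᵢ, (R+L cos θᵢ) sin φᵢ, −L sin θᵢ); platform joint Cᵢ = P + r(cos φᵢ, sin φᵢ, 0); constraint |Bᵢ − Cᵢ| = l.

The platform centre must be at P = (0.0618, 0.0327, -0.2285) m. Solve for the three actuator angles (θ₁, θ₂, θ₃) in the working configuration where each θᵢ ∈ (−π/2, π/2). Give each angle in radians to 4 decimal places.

rotate P by −φ1: (0.0618, 0.0327, -0.2285)
  e−x'=0.1482;  (l²−L²−(e−x')²−y'²−z²)/2L = 0.1062
  γ=atan2(-0.2285,0.1482)=-0.9954;  ψ=arccos(0.3899)=1.1703;  θ1=γ+ψ≈0.1749
φ2=120.0° → target in arm frame (-0.0026, -0.0699)
  A cos θ + B sin θ = C:  0.2126·cos θ + -0.2285·sin θ = 0.0161
  γ=atan2(-0.2285,0.2126)=-0.8215;  ψ=arccos(0.0514)=1.5193;  θ2=γ+ψ≈0.6979
rotate P by −φ3: (-0.0592, 0.0372, -0.2285)
  A=0.2692, B=-0.2285, C=(l²−L²−A²−y'²−z²)/(2L)=-0.0632
  √(A²+B²)=0.3531;  θ3 = -0.7038+1.7509 ≈ 1.0471

θ₁ = 0.1749, θ₂ = 0.6979, θ₃ = 1.0471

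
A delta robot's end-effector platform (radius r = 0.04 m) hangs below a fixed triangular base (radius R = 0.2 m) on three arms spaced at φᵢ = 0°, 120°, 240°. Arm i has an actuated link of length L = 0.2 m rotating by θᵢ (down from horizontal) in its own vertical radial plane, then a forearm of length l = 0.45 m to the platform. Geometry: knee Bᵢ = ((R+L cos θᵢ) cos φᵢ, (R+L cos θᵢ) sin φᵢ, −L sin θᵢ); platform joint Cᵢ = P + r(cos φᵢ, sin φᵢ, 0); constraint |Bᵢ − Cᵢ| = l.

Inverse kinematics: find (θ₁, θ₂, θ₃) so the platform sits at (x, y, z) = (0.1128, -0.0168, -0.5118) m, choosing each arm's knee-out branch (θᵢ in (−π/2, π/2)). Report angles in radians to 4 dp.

θ₁ = 0.6108, θ₂ = 1.2215, θ₃ = 1.1346

φ1=0.0° → target in arm frame (0.1128, -0.0168)
  A=0.0472, B=-0.5118, C=(l²−L²−A²−y'²−z²)/(2L)=-0.2549
  γ=atan2(-0.5118,0.0472)=-1.4788;  ψ=arccos(-0.4959)=2.0897;  θ1=γ+ψ≈0.6108
rotate P by −φ2: (-0.0709, -0.0893, -0.5118)
  e−x'=0.2309;  (l²−L²−(e−x')²−y'²−z²)/2L = -0.4019
  θ2 = atan2(B,A) + arccos(C/0.5615) = 1.2215
arm 3 (φ=240.0°): x'=-0.0419, y'=0.1061
  e−x'=0.2019;  (l²−L²−(e−x')²−y'²−z²)/2L = -0.3786
  γ=atan2(-0.5118,0.2019)=-1.1951;  ψ=arccos(-0.6881)=2.3297;  θ3=γ+ψ≈1.1346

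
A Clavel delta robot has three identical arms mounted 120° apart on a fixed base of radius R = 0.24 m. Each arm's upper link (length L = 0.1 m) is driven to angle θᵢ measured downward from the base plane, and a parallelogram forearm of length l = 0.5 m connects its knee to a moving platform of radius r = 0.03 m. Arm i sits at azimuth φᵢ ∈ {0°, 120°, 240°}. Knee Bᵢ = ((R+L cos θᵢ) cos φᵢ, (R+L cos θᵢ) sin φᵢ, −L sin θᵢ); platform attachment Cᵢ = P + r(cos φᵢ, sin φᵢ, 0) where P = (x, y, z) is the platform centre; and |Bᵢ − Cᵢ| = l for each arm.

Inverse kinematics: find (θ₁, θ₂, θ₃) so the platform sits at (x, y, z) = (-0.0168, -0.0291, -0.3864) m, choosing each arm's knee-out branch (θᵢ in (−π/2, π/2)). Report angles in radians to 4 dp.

θ₁ = 0.0878, θ₂ = 0.0878, θ₃ = -0.3490

φ1=0.0° → target in arm frame (-0.0168, -0.0291)
  A=0.2268, B=-0.3864, C=(l²−L²−A²−y'²−z²)/(2L)=0.1920
  √(A²+B²)=0.4480;  θ1 = -1.0400+1.1278 ≈ 0.0878
φ2=120.0° → target in arm frame (-0.0168, 0.0291)
  A=0.2268, B=-0.3864, C=(l²−L²−A²−y'²−z²)/(2L)=0.1920
  θ2 = atan2(B,A) + arccos(C/0.4480) = 0.0878
φ3=240.0° → target in arm frame (0.0336, 0.0000)
  A=0.1764, B=-0.3864, C=(l²−L²−A²−y'²−z²)/(2L)=0.2979
  γ=atan2(-0.3864,0.1764)=-1.1425;  ψ=arccos(0.7013)=0.7935;  θ3=γ+ψ≈-0.3490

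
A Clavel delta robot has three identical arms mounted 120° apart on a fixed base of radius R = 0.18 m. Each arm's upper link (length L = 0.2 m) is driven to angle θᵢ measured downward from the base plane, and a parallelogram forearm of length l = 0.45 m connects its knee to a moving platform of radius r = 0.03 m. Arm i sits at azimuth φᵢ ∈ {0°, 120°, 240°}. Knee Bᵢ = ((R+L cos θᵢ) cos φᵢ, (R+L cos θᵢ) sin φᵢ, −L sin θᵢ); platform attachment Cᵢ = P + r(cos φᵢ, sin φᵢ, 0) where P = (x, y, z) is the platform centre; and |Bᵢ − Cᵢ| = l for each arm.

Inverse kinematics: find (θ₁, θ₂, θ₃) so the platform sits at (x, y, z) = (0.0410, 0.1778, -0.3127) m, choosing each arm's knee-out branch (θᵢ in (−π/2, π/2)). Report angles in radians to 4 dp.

θ₁ = 0.1745, θ₂ = -0.3489, θ₃ = 1.0472

φ1=0.0° → target in arm frame (0.0410, 0.1778)
  A cos θ + B sin θ = C:  0.1090·cos θ + -0.3127·sin θ = 0.0531
  θ1 = atan2(B,A) + arccos(C/0.3312) = 0.1745
arm 2 (φ=120.0°): x'=0.1335, y'=-0.1244
  A cos θ + B sin θ = C:  0.0165·cos θ + -0.3127·sin θ = 0.1224
  θ2 = atan2(B,A) + arccos(C/0.3131) = -0.3489
rotate P by −φ3: (-0.1745, -0.0534, -0.3127)
  A cos θ + B sin θ = C:  0.3245·cos θ + -0.3127·sin θ = -0.1085
  θ3 = atan2(B,A) + arccos(C/0.4506) = 1.0472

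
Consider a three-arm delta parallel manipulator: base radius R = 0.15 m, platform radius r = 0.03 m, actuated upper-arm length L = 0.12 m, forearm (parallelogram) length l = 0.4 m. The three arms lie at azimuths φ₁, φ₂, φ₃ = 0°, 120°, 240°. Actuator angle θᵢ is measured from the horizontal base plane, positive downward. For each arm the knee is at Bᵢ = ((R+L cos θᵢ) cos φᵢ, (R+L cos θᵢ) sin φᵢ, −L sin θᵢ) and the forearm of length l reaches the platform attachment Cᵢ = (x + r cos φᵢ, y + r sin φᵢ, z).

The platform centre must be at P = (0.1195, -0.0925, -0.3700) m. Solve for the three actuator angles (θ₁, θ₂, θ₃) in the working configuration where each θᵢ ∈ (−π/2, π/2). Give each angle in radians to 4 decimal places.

φ1=0.0° → target in arm frame (0.1195, -0.0925)
  A=0.0005, B=-0.3700, C=(l²−L²−A²−y'²−z²)/(2L)=0.0006
  γ=atan2(-0.3700,0.0005)=-1.5694;  ψ=arccos(0.0016)=1.5692;  θ1=γ+ψ≈-0.0003
φ2=120.0° → target in arm frame (-0.1399, -0.0572)
  A cos θ + B sin θ = C:  0.2599·cos θ + -0.3700·sin θ = -0.2588
  γ=atan2(-0.3700,0.2599)=-0.9585;  ψ=arccos(-0.5723)=2.1801;  θ2=γ+ψ≈1.2216
arm 3 (φ=240.0°): x'=0.0204, y'=0.1497
  e−x'=0.0996;  (l²−L²−(e−x')²−y'²−z²)/2L = -0.0985
  √(A²+B²)=0.3832;  θ3 = -1.3077+1.8309 ≈ 0.5232

θ₁ = -0.0003, θ₂ = 1.2216, θ₃ = 0.5232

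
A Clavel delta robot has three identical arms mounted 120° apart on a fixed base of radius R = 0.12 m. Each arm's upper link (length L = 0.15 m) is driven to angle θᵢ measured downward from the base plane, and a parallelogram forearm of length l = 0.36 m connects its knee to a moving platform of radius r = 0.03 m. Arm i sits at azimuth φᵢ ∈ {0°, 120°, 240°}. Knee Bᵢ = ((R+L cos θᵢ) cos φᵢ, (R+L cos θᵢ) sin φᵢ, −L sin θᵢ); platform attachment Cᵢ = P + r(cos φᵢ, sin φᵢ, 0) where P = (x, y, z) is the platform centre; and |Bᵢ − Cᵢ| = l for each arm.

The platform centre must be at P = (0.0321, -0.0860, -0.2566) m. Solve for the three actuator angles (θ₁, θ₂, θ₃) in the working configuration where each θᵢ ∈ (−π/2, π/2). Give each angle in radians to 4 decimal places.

θ₁ = -0.1750, θ₂ = 0.5234, θ₃ = -0.3493

φ1=0.0° → target in arm frame (0.0321, -0.0860)
  A cos θ + B sin θ = C:  0.0579·cos θ + -0.2566·sin θ = 0.1017
  θ1 = atan2(B,A) + arccos(C/0.2631) = -0.1750
rotate P by −φ2: (-0.0905, 0.0152, -0.2566)
  e−x'=0.1805;  (l²−L²−(e−x')²−y'²−z²)/2L = 0.0281
  γ=atan2(-0.2566,0.1805)=-0.9577;  ψ=arccos(0.0896)=1.4811;  θ2=γ+ψ≈0.5234
φ3=240.0° → target in arm frame (0.0584, 0.0708)
  e−x'=0.0316;  (l²−L²−(e−x')²−y'²−z²)/2L = 0.1175
  γ=atan2(-0.2566,0.0316)=-1.4484;  ψ=arccos(0.4544)=1.0990;  θ3=γ+ψ≈-0.3493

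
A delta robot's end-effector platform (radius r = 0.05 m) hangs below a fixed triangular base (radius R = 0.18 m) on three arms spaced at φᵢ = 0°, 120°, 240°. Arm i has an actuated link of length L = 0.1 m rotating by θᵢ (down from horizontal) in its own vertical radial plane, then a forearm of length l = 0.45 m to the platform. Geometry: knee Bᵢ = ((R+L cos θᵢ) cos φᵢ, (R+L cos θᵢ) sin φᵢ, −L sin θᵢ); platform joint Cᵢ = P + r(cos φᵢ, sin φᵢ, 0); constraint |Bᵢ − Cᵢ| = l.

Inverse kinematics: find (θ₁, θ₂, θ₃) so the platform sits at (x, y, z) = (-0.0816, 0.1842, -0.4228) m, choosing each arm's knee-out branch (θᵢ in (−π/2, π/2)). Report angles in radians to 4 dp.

θ₁ = 1.2214, θ₂ = -0.2622, θ₃ = 1.3959

rotate P by −φ1: (-0.0816, 0.1842, -0.4228)
  A cos θ + B sin θ = C:  0.2116·cos θ + -0.4228·sin θ = -0.3248
  γ=atan2(-0.4228,0.2116)=-1.1068;  ψ=arccos(-0.6870)=2.3282;  θ1=γ+ψ≈1.2214
φ2=120.0° → target in arm frame (0.2003, -0.0214)
  A cos θ + B sin θ = C:  -0.0703·cos θ + -0.4228·sin θ = 0.0417
  θ2 = atan2(B,A) + arccos(C/0.4286) = -0.2622
rotate P by −φ3: (-0.1187, -0.1628, -0.4228)
  A cos θ + B sin θ = C:  0.2487·cos θ + -0.4228·sin θ = -0.3731
  θ3 = atan2(B,A) + arccos(C/0.4905) = 1.3959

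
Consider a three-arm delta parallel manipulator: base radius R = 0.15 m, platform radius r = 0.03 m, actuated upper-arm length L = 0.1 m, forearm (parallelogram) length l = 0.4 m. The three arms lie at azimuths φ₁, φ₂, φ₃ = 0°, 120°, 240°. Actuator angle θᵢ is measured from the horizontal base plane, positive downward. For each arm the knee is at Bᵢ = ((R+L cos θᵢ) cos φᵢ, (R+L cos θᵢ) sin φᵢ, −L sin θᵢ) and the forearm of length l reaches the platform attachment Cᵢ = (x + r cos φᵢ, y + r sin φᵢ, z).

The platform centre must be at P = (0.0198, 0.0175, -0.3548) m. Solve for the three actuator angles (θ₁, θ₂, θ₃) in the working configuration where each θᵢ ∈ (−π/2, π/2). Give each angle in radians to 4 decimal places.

θ₁ = 0.0874, θ₂ = 0.1745, θ₃ = 0.3489

rotate P by −φ1: (0.0198, 0.0175, -0.3548)
  A=0.1002, B=-0.3548, C=(l²−L²−A²−y'²−z²)/(2L)=0.0689
  θ1 = atan2(B,A) + arccos(C/0.3687) = 0.0874
rotate P by −φ2: (0.0053, -0.0259, -0.3548)
  e−x'=0.1147;  (l²−L²−(e−x')²−y'²−z²)/2L = 0.0514
  θ2 = atan2(B,A) + arccos(C/0.3729) = 0.1745
rotate P by −φ3: (-0.0251, 0.0084, -0.3548)
  A cos θ + B sin θ = C:  0.1451·cos θ + -0.3548·sin θ = 0.0150
  √(A²+B²)=0.3833;  θ3 = -1.1827+1.5316 ≈ 0.3489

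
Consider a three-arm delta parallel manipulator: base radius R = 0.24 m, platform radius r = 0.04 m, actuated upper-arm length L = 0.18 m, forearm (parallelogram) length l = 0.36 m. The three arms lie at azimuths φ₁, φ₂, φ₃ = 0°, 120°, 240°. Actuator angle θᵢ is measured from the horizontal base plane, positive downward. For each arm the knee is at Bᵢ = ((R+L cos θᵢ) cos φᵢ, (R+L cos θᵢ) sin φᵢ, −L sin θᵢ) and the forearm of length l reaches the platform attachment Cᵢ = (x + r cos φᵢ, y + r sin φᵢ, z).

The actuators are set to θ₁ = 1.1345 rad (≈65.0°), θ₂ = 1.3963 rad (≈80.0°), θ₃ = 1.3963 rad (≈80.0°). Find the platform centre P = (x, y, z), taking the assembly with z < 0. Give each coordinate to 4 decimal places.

(0.0385, 0.0000, -0.4336)

arm 1 at φ=0.0°: (R−r)+L cos θ1 = 0.2761;  O1 = (0.2761, 0.0000, -0.1631)
O2 = (0.2313·cos120.0°, 0.2313·sin120.0°, -0.1773) = (-0.1156, 0.2003, -0.1773)
φ3=240.0°: virtual centre (-0.1156, -0.2003, -0.1773), radius l
subtract pairs → two planes through P
linear system: -0.7834x+0.4005y = -0.0179−-0.0283z; -0.7834x+-0.4005y = -0.0179−-0.0283z
det = 0.6275;  x = 0.0229+-0.0361z,  y = 0.0000+0.0000z
quadratic in z: (1.0013)z²+(0.3445)z+(-0.0389)=0, √Δ=0.5239 → z ∈ {-0.4336, 0.0896}; z = -0.4336 (taking z<0)
x = 0.0385, y = 0.0000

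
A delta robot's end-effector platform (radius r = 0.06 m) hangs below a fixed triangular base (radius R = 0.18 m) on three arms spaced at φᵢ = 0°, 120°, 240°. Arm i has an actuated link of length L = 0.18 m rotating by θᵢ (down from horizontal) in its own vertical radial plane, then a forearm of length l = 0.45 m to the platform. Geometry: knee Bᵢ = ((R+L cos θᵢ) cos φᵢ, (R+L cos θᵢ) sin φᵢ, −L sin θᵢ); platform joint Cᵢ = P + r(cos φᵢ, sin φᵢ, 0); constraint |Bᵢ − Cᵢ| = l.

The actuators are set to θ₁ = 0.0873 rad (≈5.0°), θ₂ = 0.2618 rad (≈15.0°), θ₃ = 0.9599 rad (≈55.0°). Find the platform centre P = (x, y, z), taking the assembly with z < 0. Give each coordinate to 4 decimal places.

(0.0955, 0.1165, -0.3996)

φ1=0.0°: virtual centre (0.2993, 0.0000, -0.0157), radius l
arm 2 at φ=120.0°: e+L cos θ2 = 0.2939;  S2 = (-0.1469, 0.2545, -0.0466)
S3 = (0.2232·cos240.0°, 0.2232·sin240.0°, -0.1474) = (-0.1116, -0.1933, -0.1474)
eliminate P² terms by subtracting sphere 1 from 2 and 3
linear system: -0.8925x+0.5090y = -0.0013−-0.0618z; -0.8219x+-0.3867y = -0.0183−-0.2635z
Cramer: x(z) = 0.0128-0.2070z;  y(z) = 0.0199-0.2415z
quadratic in z: (1.1012)z²+(0.1403)z+(-0.1198)=0, √Δ=0.7398 → z ∈ {-0.3996, 0.2722}; z = -0.3996 (taking z<0)
x = 0.0955, y = 0.1165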